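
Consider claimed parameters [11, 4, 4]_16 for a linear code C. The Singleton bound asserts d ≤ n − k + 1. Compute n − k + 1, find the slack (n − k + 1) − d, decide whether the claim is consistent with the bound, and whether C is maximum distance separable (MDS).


Singleton RHS = n − k + 1 = 8, slack = 4, bound satisfied, not MDS.

Singleton bound: d ≤ n − k + 1.
Here n = 11, k = 4, so n − k + 1 = 8.
Given d = 4, check d ≤ 8: YES.
Slack = (n − k + 1) − d = 4.
The code is NOT MDS (slack = 4 > 0).
Description: the claimed parameters are [11, 4, 4]_16; such a code would be non-MDS.


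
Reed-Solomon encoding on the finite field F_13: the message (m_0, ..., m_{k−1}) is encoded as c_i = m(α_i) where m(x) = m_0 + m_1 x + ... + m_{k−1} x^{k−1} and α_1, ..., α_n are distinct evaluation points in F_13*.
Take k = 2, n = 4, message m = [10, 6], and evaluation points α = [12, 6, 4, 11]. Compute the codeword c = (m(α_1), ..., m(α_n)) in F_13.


c = [4, 7, 8, 11]

Message polynomial: m(x) = 10 + 6·x (mod 13).
For each evaluation point α_i, compute m(α_i) mod 13:
  α_1 = 12: Horner steps 6 → 4, so m(12) = 4.
  α_2 = 6: Horner steps 6 → 7, so m(6) = 7.
  α_3 = 4: Horner steps 6 → 8, so m(4) = 8.
  α_4 = 11: Horner steps 6 → 11, so m(11) = 11.
Codeword c = [4, 7, 8, 11] ∈ F_13^4.


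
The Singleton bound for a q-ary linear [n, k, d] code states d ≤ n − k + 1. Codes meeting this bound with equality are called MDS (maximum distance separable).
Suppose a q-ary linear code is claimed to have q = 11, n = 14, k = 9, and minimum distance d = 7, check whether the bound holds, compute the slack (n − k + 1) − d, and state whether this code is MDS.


Singleton RHS = n − k + 1 = 6, slack = -1, bound violated (no such code; not MDS).

Singleton bound: d ≤ n − k + 1.
Here n = 14, k = 9, so n − k + 1 = 6.
Given d = 7, check d ≤ 6: NO.
Slack = (n − k + 1) − d = -1.
The slack is negative: d = 7 exceeds n − k + 1 = 6 by 1, so the Singleton bound is violated and no linear [14, 9, 7]_11 code can exist. In particular it is not MDS (MDS requires d = n − k + 1 exactly).
Description: the claimed parameters are [14, 9, 7]_11; such a code would be impossible (violates the Singleton bound).


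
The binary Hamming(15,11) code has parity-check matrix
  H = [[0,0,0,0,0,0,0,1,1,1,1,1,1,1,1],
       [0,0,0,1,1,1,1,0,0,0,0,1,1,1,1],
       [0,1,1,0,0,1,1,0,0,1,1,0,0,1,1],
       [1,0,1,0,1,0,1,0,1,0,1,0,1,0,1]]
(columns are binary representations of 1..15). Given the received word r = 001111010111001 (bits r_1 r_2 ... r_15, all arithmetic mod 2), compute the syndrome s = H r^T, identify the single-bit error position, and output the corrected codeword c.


s = (1, 1, 1, 0)^T, error position = 14, corrected codeword c = 001111010111011

Compute s = H r^T mod 2 one row at a time:
  s_1 = 1 + 0 + 1 + 1 + 1 + 0 + 0 + 1 = 5 ≡ 1 (mod 2).
  s_2 = 1 + 1 + 1 + 0 + 1 + 0 + 0 + 1 = 5 ≡ 1 (mod 2).
  s_3 = 0 + 1 + 1 + 0 + 1 + 1 + 0 + 1 = 5 ≡ 1 (mod 2).
  s_4 = 0 + 1 + 1 + 0 + 0 + 1 + 0 + 1 = 4 ≡ 0 (mod 2).
s = (1, 1, 1, 0)^T — this equals column 14 of H (binary 1110), so error is at position 14.
Correct: flip bit 14 of r = 001111010111001 to get c = 001111010111011.


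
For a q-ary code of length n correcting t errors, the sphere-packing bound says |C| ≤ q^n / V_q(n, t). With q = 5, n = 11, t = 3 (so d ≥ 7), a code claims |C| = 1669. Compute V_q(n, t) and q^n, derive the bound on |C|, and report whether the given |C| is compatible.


V_q(n, t) = 11485, q^n = 48828125, Hamming bound = 4251, |C| = 1669 ≤ bound (satisfied).

Step 1: Compute V_q(n, t) = Σ_{j=0}^3 C(n, j) (q−1)^j.
  j = 0: C(11,0)·(4)^0 = 1·1 = 1.
  j = 1: C(11,1)·(4)^1 = 11·4 = 44.
  j = 2: C(11,2)·(4)^2 = 55·16 = 880.
  j = 3: C(11,3)·(4)^3 = 165·64 = 10560.
  V_q(n, t) = 1 + 44 + 880 + 10560 = 11485.
Step 2: q^n = 5^11 = 48828125.
Step 3: Hamming bound ⌊q^n / V_q(n,t)⌋ = ⌊48828125/11485⌋ = 4251.
Step 4: Compare |C| = 1669 to 4251: satisfied.
The claimed |C| lies below the Hamming bound.


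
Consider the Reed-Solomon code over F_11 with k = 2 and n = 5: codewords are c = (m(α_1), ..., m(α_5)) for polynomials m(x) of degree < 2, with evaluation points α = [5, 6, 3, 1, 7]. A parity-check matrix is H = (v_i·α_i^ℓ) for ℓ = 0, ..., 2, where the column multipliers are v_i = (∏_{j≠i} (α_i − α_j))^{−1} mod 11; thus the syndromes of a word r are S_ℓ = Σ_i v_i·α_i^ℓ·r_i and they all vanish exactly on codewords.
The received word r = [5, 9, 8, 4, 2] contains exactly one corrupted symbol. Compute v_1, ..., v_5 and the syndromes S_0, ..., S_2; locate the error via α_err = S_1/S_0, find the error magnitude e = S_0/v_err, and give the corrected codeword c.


S = (9, 9, 9), error at position 4, error magnitude e = 4, c = [5, 9, 8, 0, 2].

Step 1: column multipliers v_i = (∏_{j≠i}(α_i − α_j))^{−1} mod 11.
  i = 1 (α = 5): (5−6)(5−3)(5−1)(5−7) = (−1)·2·4·(−2) = 16 ≡ 5, so v_1 = 5^{−1} = 9 (mod 11).
  i = 2 (α = 6): (6−5)(6−3)(6−1)(6−7) = 1·3·5·(−1) = −15 ≡ 7, so v_2 = 7^{−1} = 8 (mod 11).
  i = 3 (α = 3): (3−5)(3−6)(3−1)(3−7) = (−2)·(−3)·2·(−4) = −48 ≡ 7, so v_3 = 7^{−1} = 8 (mod 11).
  i = 4 (α = 1): (1−5)(1−6)(1−3)(1−7) = (−4)·(−5)·(−2)·(−6) = 240 ≡ 9, so v_4 = 9^{−1} = 5 (mod 11).
  i = 5 (α = 7): (7−5)(7−6)(7−3)(7−1) = 2·1·4·6 = 48 ≡ 4, so v_5 = 4^{−1} = 3 (mod 11).
  v = [9, 8, 8, 5, 3].
Step 2: syndromes of r = [5, 9, 8, 4, 2] (all sums mod 11).
  S_0 = Σ v_i r_i = 9·5 + 8·9 + 8·8 + 5·4 + 3·2 = 207 ≡ 9.
  S_1 = Σ v_i α_i r_i = 9·5·5 + 8·6·9 + 8·3·8 + 5·1·4 + 3·7·2 = 911 ≡ 9.
  α_i^2 mod 11 = [3, 3, 9, 1, 5].
  S_2 = Σ v_i α_i^2 r_i = 9·3·5 + 8·3·9 + 8·9·8 + 5·1·4 + 3·5·2 = 977 ≡ 9.
  S = (9, 9, 9) ≠ 0, so r is not a codeword (an error is present).
Step 3: locate the error. For a single error e at position i, S_ℓ = v_i·e·α_i^ℓ, so α_err = S_1/S_0.
  S_0^{−1} = 9^{−1} = 5 (mod 11), so α_err = 9·5 = 45 ≡ 1 = α_4. Error position i = 4.
  Consistency check: S_2/S_1 = 9·5 = 45 ≡ 1 = α_err ✓ (single-error assumption holds).
Step 4: error magnitude e = S_0/v_4 = S_0·∏_{j≠4}(α_4 − α_j) = 9·9 = 81 ≡ 4 (mod 11).
Step 5: correct position 4: c_4 = r_4 − e = 4 − 4 ≡ 0 (mod 11). Hence c = [5, 9, 8, 0, 2].
  Check: interpolating c through the α_i gives m(x) = 7 + 4·x (degree < 2) with m(α_i) = c_i for every i, so c is indeed a codeword.


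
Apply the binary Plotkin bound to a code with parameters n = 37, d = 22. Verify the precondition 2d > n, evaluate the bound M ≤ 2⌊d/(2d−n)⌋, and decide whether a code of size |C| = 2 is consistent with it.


Plotkin bound M ≤ 6; given |C| = 2 ≤ bound (satisfied).

Check applicability: 2d = 44, n = 37.
2d − n = 7 > 0, so Plotkin applies.
Compute d/(2d−n) = 22/7 ≈ 3.1429.
⌊d/(2d−n)⌋ = 3.
Plotkin bound: M ≤ 2·3 = 6.
Given |C| = 2, check: satisfied.
This |C| is below the Plotkin bound.


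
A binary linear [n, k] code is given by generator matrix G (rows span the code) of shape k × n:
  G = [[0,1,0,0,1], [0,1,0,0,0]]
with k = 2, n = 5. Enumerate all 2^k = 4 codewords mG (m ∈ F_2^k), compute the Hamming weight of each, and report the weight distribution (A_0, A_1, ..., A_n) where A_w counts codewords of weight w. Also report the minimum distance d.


Weight distribution: A_0 = 1, A_1 = 2, A_2 = 1. Minimum distance d = 1.

Enumerate all 2^2 = 4 messages m ∈ F_2^2.
For each, compute codeword c = mG in F_2^5, then tally its weight.
  m = 00 → c = 00000, weight = 0.
  m = 10 → c = 01001, weight = 2.
  m = 01 → c = 01000, weight = 1.
  m = 11 → c = 00001, weight = 1.
Tally weights:
  weight 0: 1 codewords.
  weight 1: 2 codewords.
  weight 2: 1 codewords.
Minimum distance d = smallest w > 0 with A_w > 0 = 1.
Sanity: Σ A_w = 4 = 2^2 = 4 ✓.


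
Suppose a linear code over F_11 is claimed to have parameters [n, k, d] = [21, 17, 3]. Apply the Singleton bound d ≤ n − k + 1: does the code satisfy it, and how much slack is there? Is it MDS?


Singleton RHS = n − k + 1 = 5, slack = 2, bound satisfied, not MDS.

Singleton bound: d ≤ n − k + 1.
Here n = 21, k = 17, so n − k + 1 = 5.
Given d = 3, check d ≤ 5: YES.
Slack = (n − k + 1) − d = 2.
The code is NOT MDS (slack = 2 > 0).
Description: the claimed parameters are [21, 17, 3]_11; such a code would be non-MDS.


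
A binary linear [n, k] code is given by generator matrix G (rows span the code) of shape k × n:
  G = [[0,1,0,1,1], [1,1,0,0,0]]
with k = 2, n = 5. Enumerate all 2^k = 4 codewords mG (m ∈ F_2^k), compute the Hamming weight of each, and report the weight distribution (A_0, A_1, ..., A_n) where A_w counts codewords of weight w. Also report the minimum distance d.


Weight distribution: A_0 = 1, A_2 = 1, A_3 = 2. Minimum distance d = 2.

Enumerate all 2^2 = 4 messages m ∈ F_2^2.
For each, compute codeword c = mG in F_2^5, then tally its weight.
  m = 00 → c = 00000, weight = 0.
  m = 10 → c = 01011, weight = 3.
  m = 01 → c = 11000, weight = 2.
  m = 11 → c = 10011, weight = 3.
Tally weights:
  weight 0: 1 codewords.
  weight 2: 1 codewords.
  weight 3: 2 codewords.
Minimum distance d = smallest w > 0 with A_w > 0 = 2.
Sanity: Σ A_w = 4 = 2^2 = 4 ✓.


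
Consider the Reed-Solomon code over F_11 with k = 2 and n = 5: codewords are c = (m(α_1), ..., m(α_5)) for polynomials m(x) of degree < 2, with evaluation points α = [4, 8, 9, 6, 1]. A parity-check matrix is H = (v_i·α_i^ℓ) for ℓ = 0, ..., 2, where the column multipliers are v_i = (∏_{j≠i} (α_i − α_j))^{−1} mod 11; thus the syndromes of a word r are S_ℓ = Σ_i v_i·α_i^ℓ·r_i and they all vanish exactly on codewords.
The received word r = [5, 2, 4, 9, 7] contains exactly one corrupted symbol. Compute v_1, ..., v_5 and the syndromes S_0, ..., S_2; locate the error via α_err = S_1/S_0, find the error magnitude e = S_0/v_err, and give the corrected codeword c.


S = (2, 2, 2), error at position 5, error magnitude e = 8, c = [5, 2, 4, 9, 10].

Step 1: column multipliers v_i = (∏_{j≠i}(α_i − α_j))^{−1} mod 11.
  i = 1 (α = 4): (4−8)(4−9)(4−6)(4−1) = (−4)·(−5)·(−2)·3 = −120 ≡ 1, so v_1 = 1^{−1} = 1 (mod 11).
  i = 2 (α = 8): (8−4)(8−9)(8−6)(8−1) = 4·(−1)·2·7 = −56 ≡ 10, so v_2 = 10^{−1} = 10 (mod 11).
  i = 3 (α = 9): (9−4)(9−8)(9−6)(9−1) = 5·1·3·8 = 120 ≡ 10, so v_3 = 10^{−1} = 10 (mod 11).
  i = 4 (α = 6): (6−4)(6−8)(6−9)(6−1) = 2·(−2)·(−3)·5 = 60 ≡ 5, so v_4 = 5^{−1} = 9 (mod 11).
  i = 5 (α = 1): (1−4)(1−8)(1−9)(1−6) = (−3)·(−7)·(−8)·(−5) = 840 ≡ 4, so v_5 = 4^{−1} = 3 (mod 11).
  v = [1, 10, 10, 9, 3].
Step 2: syndromes of r = [5, 2, 4, 9, 7] (all sums mod 11).
  S_0 = Σ v_i r_i = 1·5 + 10·2 + 10·4 + 9·9 + 3·7 = 167 ≡ 2.
  S_1 = Σ v_i α_i r_i = 1·4·5 + 10·8·2 + 10·9·4 + 9·6·9 + 3·1·7 = 1047 ≡ 2.
  α_i^2 mod 11 = [5, 9, 4, 3, 1].
  S_2 = Σ v_i α_i^2 r_i = 1·5·5 + 10·9·2 + 10·4·4 + 9·3·9 + 3·1·7 = 629 ≡ 2.
  S = (2, 2, 2) ≠ 0, so r is not a codeword (an error is present).
Step 3: locate the error. For a single error e at position i, S_ℓ = v_i·e·α_i^ℓ, so α_err = S_1/S_0.
  S_0^{−1} = 2^{−1} = 6 (mod 11), so α_err = 2·6 = 12 ≡ 1 = α_5. Error position i = 5.
  Consistency check: S_2/S_1 = 2·6 = 12 ≡ 1 = α_err ✓ (single-error assumption holds).
Step 4: error magnitude e = S_0/v_5 = S_0·∏_{j≠5}(α_5 − α_j) = 2·4 = 8 ≡ 8 (mod 11).
Step 5: correct position 5: c_5 = r_5 − e = 7 − 8 ≡ 10 (mod 11). Hence c = [5, 2, 4, 9, 10].
  Check: interpolating c through the α_i gives m(x) = 8 + 2·x (degree < 2) with m(α_i) = c_i for every i, so c is indeed a codeword.


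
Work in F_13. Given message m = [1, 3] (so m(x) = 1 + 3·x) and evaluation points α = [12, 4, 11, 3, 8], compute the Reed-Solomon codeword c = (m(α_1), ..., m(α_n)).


c = [11, 0, 8, 10, 12]

Message polynomial: m(x) = 1 + 3·x (mod 13).
For each evaluation point α_i, compute m(α_i) mod 13:
  α_1 = 12: Horner steps 3 → 11, so m(12) = 11.
  α_2 = 4: Horner steps 3 → 0, so m(4) = 0.
  α_3 = 11: Horner steps 3 → 8, so m(11) = 8.
  α_4 = 3: Horner steps 3 → 10, so m(3) = 10.
  α_5 = 8: Horner steps 3 → 12, so m(8) = 12.
Codeword c = [11, 0, 8, 10, 12] ∈ F_13^5.


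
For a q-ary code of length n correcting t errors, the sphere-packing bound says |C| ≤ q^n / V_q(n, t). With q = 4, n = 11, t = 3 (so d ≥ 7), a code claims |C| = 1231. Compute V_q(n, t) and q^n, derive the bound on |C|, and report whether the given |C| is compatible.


V_q(n, t) = 4984, q^n = 4194304, Hamming bound = 841, |C| = 1231 > bound (violated).

Step 1: Compute V_q(n, t) = Σ_{j=0}^3 C(n, j) (q−1)^j.
  j = 0: C(11,0)·(3)^0 = 1·1 = 1.
  j = 1: C(11,1)·(3)^1 = 11·3 = 33.
  j = 2: C(11,2)·(3)^2 = 55·9 = 495.
  j = 3: C(11,3)·(3)^3 = 165·27 = 4455.
  V_q(n, t) = 1 + 33 + 495 + 4455 = 4984.
Step 2: q^n = 4^11 = 4194304.
Step 3: Hamming bound ⌊q^n / V_q(n,t)⌋ = ⌊4194304/4984⌋ = 841.
Step 4: Compare |C| = 1231 to 841: violated.
The claimed |C| lies above the Hamming bound, so no 4-ary code of length 11 with d ≥ 7 can have 1231 codewords.


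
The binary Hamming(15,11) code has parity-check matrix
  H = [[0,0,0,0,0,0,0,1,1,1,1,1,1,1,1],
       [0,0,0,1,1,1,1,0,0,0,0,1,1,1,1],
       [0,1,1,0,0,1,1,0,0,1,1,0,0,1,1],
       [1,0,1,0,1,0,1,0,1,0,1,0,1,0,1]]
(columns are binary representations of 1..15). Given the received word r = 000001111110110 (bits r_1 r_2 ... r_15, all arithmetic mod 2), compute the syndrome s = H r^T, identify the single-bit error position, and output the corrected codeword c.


s = (0, 0, 1, 0)^T, error position = 2, corrected codeword c = 010001111110110

Compute s = H r^T mod 2 one row at a time:
  s_1 = 1 + 1 + 1 + 1 + 0 + 1 + 1 + 0 = 6 ≡ 0 (mod 2).
  s_2 = 0 + 0 + 1 + 1 + 0 + 1 + 1 + 0 = 4 ≡ 0 (mod 2).
  s_3 = 0 + 0 + 1 + 1 + 1 + 1 + 1 + 0 = 5 ≡ 1 (mod 2).
  s_4 = 0 + 0 + 0 + 1 + 1 + 1 + 1 + 0 = 4 ≡ 0 (mod 2).
s = (0, 0, 1, 0)^T — this equals column 2 of H (binary 0010), so error is at position 2.
Correct: flip bit 2 of r = 000001111110110 to get c = 010001111110110.


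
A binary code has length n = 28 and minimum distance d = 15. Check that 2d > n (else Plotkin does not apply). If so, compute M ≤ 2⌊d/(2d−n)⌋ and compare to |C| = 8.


Plotkin bound M ≤ 14; given |C| = 8 ≤ bound (satisfied).

Check applicability: 2d = 30, n = 28.
2d − n = 2 > 0, so Plotkin applies.
Compute d/(2d−n) = 15/2 ≈ 7.5000.
⌊d/(2d−n)⌋ = 7.
Plotkin bound: M ≤ 2·7 = 14.
Given |C| = 8, check: satisfied.
This |C| is below the Plotkin bound.


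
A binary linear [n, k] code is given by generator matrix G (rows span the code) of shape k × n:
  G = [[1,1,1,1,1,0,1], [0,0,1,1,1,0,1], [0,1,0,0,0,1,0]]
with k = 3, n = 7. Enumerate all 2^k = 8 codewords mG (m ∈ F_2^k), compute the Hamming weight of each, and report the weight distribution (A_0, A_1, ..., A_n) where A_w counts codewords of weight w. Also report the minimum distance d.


Weight distribution: A_0 = 1, A_2 = 3, A_4 = 1, A_6 = 3. Minimum distance d = 2.

Enumerate all 2^3 = 8 messages m ∈ F_2^3.
For each, compute codeword c = mG in F_2^7, then tally its weight.
  m = 000 → c = 0000000, weight = 0.
  m = 100 → c = 1111101, weight = 6.
  m = 010 → c = 0011101, weight = 4.
  m = 110 → c = 1100000, weight = 2.
  m = 001 → c = 0100010, weight = 2.
  m = 101 → c = 1011111, weight = 6.
  m = 011 → c = 0111111, weight = 6.
  m = 111 → c = 1000010, weight = 2.
Tally weights:
  weight 0: 1 codewords.
  weight 2: 3 codewords.
  weight 4: 1 codewords.
  weight 6: 3 codewords.
Minimum distance d = smallest w > 0 with A_w > 0 = 2.
Sanity: Σ A_w = 8 = 2^3 = 8 ✓.


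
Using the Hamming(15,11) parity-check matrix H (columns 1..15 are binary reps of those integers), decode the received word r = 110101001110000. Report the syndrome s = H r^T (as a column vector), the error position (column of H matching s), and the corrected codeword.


s = (1, 0, 0, 1)^T, error position = 9, corrected codeword c = 110101000110000

Compute s = H r^T mod 2 one row at a time:
  s_1 = 0 + 1 + 1 + 1 + 0 + 0 + 0 + 0 = 3 ≡ 1 (mod 2).
  s_2 = 1 + 0 + 1 + 0 + 0 + 0 + 0 + 0 = 2 ≡ 0 (mod 2).
  s_3 = 1 + 0 + 1 + 0 + 1 + 1 + 0 + 0 = 4 ≡ 0 (mod 2).
  s_4 = 1 + 0 + 0 + 0 + 1 + 1 + 0 + 0 = 3 ≡ 1 (mod 2).
s = (1, 0, 0, 1)^T — this equals column 9 of H (binary 1001), so error is at position 9.
Correct: flip bit 9 of r = 110101001110000 to get c = 110101000110000.


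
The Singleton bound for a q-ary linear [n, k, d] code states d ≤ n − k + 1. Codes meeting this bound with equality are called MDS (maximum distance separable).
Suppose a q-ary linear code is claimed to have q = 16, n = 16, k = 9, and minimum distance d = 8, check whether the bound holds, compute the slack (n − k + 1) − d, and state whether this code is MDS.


Singleton RHS = n − k + 1 = 8, slack = 0, bound satisfied, MDS.

Singleton bound: d ≤ n − k + 1.
Here n = 16, k = 9, so n − k + 1 = 8.
Given d = 8, check d ≤ 8: YES.
Slack = (n − k + 1) − d = 0.
The code is MDS (slack = 0).
Description: the claimed parameters are [16, 9, 8]_16; such a code would be MDS (meets Singleton bound).


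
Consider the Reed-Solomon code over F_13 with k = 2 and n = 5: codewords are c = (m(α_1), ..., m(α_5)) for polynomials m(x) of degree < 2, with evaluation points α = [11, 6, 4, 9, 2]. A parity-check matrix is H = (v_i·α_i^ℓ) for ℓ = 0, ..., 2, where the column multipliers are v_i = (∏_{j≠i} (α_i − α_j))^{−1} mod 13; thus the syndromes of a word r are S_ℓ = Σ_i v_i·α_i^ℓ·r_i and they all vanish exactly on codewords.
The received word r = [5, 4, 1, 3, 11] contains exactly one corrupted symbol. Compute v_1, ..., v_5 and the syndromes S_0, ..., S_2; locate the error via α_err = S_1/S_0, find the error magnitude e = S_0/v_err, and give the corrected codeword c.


S = (6, 2, 5), error at position 4, error magnitude e = 1, c = [5, 4, 1, 2, 11].

Step 1: column multipliers v_i = (∏_{j≠i}(α_i − α_j))^{−1} mod 13.
  i = 1 (α = 11): (11−6)(11−4)(11−9)(11−2) = 5·7·2·9 = 630 ≡ 6, so v_1 = 6^{−1} = 11 (mod 13).
  i = 2 (α = 6): (6−11)(6−4)(6−9)(6−2) = (−5)·2·(−3)·4 = 120 ≡ 3, so v_2 = 3^{−1} = 9 (mod 13).
  i = 3 (α = 4): (4−11)(4−6)(4−9)(4−2) = (−7)·(−2)·(−5)·2 = −140 ≡ 3, so v_3 = 3^{−1} = 9 (mod 13).
  i = 4 (α = 9): (9−11)(9−6)(9−4)(9−2) = (−2)·3·5·7 = −210 ≡ 11, so v_4 = 11^{−1} = 6 (mod 13).
  i = 5 (α = 2): (2−11)(2−6)(2−4)(2−9) = (−9)·(−4)·(−2)·(−7) = 504 ≡ 10, so v_5 = 10^{−1} = 4 (mod 13).
  v = [11, 9, 9, 6, 4].
Step 2: syndromes of r = [5, 4, 1, 3, 11] (all sums mod 13).
  S_0 = Σ v_i r_i = 11·5 + 9·4 + 9·1 + 6·3 + 4·11 = 162 ≡ 6.
  S_1 = Σ v_i α_i r_i = 11·11·5 + 9·6·4 + 9·4·1 + 6·9·3 + 4·2·11 = 1107 ≡ 2.
  α_i^2 mod 13 = [4, 10, 3, 3, 4].
  S_2 = Σ v_i α_i^2 r_i = 11·4·5 + 9·10·4 + 9·3·1 + 6·3·3 + 4·4·11 = 837 ≡ 5.
  S = (6, 2, 5) ≠ 0, so r is not a codeword (an error is present).
Step 3: locate the error. For a single error e at position i, S_ℓ = v_i·e·α_i^ℓ, so α_err = S_1/S_0.
  S_0^{−1} = 6^{−1} = 11 (mod 13), so α_err = 2·11 = 22 ≡ 9 = α_4. Error position i = 4.
  Consistency check: S_2/S_1 = 5·7 = 35 ≡ 9 = α_err ✓ (single-error assumption holds).
Step 4: error magnitude e = S_0/v_4 = S_0·∏_{j≠4}(α_4 − α_j) = 6·11 = 66 ≡ 1 (mod 13).
Step 5: correct position 4: c_4 = r_4 − e = 3 − 1 ≡ 2 (mod 13). Hence c = [5, 4, 1, 2, 11].
  Check: interpolating c through the α_i gives m(x) = 8 + 8·x (degree < 2) with m(α_i) = c_i for every i, so c is indeed a codeword.


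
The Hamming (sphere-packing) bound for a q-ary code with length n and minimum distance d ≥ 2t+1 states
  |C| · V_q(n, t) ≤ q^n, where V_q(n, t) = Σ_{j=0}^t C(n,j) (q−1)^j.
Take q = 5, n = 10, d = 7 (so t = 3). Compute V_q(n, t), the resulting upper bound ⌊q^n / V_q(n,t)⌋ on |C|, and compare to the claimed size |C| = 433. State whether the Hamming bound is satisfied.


V_q(n, t) = 8441, q^n = 9765625, Hamming bound = 1156, |C| = 433 ≤ bound (satisfied).

Step 1: Compute V_q(n, t) = Σ_{j=0}^3 C(n, j) (q−1)^j.
  j = 0: C(10,0)·(4)^0 = 1·1 = 1.
  j = 1: C(10,1)·(4)^1 = 10·4 = 40.
  j = 2: C(10,2)·(4)^2 = 45·16 = 720.
  j = 3: C(10,3)·(4)^3 = 120·64 = 7680.
  V_q(n, t) = 1 + 40 + 720 + 7680 = 8441.
Step 2: q^n = 5^10 = 9765625.
Step 3: Hamming bound ⌊q^n / V_q(n,t)⌋ = ⌊9765625/8441⌋ = 1156.
Step 4: Compare |C| = 433 to 1156: satisfied.
The claimed |C| lies below the Hamming bound.


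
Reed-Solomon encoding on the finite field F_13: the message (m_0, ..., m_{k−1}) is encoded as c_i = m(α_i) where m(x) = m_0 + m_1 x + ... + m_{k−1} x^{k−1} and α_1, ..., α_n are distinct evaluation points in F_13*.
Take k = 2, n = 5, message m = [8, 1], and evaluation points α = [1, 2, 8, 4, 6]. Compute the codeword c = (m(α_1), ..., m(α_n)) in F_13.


c = [9, 10, 3, 12, 1]

Message polynomial: m(x) = 8 + 1·x (mod 13).
For each evaluation point α_i, compute m(α_i) mod 13:
  α_1 = 1: Horner steps 1 → 9, so m(1) = 9.
  α_2 = 2: Horner steps 1 → 10, so m(2) = 10.
  α_3 = 8: Horner steps 1 → 3, so m(8) = 3.
  α_4 = 4: Horner steps 1 → 12, so m(4) = 12.
  α_5 = 6: Horner steps 1 → 1, so m(6) = 1.
Codeword c = [9, 10, 3, 12, 1] ∈ F_13^5.


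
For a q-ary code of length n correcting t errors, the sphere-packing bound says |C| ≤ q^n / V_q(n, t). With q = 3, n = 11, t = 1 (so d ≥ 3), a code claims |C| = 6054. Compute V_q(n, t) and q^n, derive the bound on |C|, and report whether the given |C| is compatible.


V_q(n, t) = 23, q^n = 177147, Hamming bound = 7702, |C| = 6054 ≤ bound (satisfied).

Step 1: Compute V_q(n, t) = Σ_{j=0}^1 C(n, j) (q−1)^j.
  j = 0: C(11,0)·(2)^0 = 1·1 = 1.
  j = 1: C(11,1)·(2)^1 = 11·2 = 22.
  V_q(n, t) = 1 + 22 = 23.
Step 2: q^n = 3^11 = 177147.
Step 3: Hamming bound ⌊q^n / V_q(n,t)⌋ = ⌊177147/23⌋ = 7702.
Step 4: Compare |C| = 6054 to 7702: satisfied.
The claimed |C| lies below the Hamming bound.


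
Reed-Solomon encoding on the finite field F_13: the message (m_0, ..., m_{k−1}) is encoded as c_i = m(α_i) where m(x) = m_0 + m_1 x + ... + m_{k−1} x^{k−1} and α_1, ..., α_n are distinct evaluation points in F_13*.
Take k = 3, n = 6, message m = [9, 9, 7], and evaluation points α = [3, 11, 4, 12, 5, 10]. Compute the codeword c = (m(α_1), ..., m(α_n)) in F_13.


c = [8, 6, 1, 7, 8, 6]

Message polynomial: m(x) = 9 + 9·x + 7·x^2 (mod 13).
For each evaluation point α_i, compute m(α_i) mod 13:
  α_1 = 3: Horner steps 7 → 4 → 8, so m(3) = 8.
  α_2 = 11: Horner steps 7 → 8 → 6, so m(11) = 6.
  α_3 = 4: Horner steps 7 → 11 → 1, so m(4) = 1.
  α_4 = 12: Horner steps 7 → 2 → 7, so m(12) = 7.
  α_5 = 5: Horner steps 7 → 5 → 8, so m(5) = 8.
  α_6 = 10: Horner steps 7 → 1 → 6, so m(10) = 6.
Codeword c = [8, 6, 1, 7, 8, 6] ∈ F_13^6.


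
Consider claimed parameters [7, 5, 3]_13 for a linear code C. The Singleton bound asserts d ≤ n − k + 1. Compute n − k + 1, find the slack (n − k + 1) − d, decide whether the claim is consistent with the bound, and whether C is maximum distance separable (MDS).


Singleton RHS = n − k + 1 = 3, slack = 0, bound satisfied, MDS.

Singleton bound: d ≤ n − k + 1.
Here n = 7, k = 5, so n − k + 1 = 3.
Given d = 3, check d ≤ 3: YES.
Slack = (n − k + 1) − d = 0.
The code is MDS (slack = 0).
Description: the claimed parameters are [7, 5, 3]_13; such a code would be MDS (meets Singleton bound).


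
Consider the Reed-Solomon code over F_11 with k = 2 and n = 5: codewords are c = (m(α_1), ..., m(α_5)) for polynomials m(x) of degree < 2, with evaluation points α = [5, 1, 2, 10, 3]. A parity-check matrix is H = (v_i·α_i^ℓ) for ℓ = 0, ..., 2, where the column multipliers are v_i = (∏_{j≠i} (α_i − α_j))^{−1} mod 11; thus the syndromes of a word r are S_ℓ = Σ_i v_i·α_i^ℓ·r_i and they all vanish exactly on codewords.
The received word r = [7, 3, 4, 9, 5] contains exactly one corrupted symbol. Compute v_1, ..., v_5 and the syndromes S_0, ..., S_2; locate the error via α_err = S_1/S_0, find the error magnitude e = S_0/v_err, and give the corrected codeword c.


S = (8, 3, 8), error at position 4, error magnitude e = 8, c = [7, 3, 4, 1, 5].

Step 1: column multipliers v_i = (∏_{j≠i}(α_i − α_j))^{−1} mod 11.
  i = 1 (α = 5): (5−1)(5−2)(5−10)(5−3) = 4·3·(−5)·2 = −120 ≡ 1, so v_1 = 1^{−1} = 1 (mod 11).
  i = 2 (α = 1): (1−5)(1−2)(1−10)(1−3) = (−4)·(−1)·(−9)·(−2) = 72 ≡ 6, so v_2 = 6^{−1} = 2 (mod 11).
  i = 3 (α = 2): (2−5)(2−1)(2−10)(2−3) = (−3)·1·(−8)·(−1) = −24 ≡ 9, so v_3 = 9^{−1} = 5 (mod 11).
  i = 4 (α = 10): (10−5)(10−1)(10−2)(10−3) = 5·9·8·7 = 2520 ≡ 1, so v_4 = 1^{−1} = 1 (mod 11).
  i = 5 (α = 3): (3−5)(3−1)(3−2)(3−10) = (−2)·2·1·(−7) = 28 ≡ 6, so v_5 = 6^{−1} = 2 (mod 11).
  v = [1, 2, 5, 1, 2].
Step 2: syndromes of r = [7, 3, 4, 9, 5] (all sums mod 11).
  S_0 = Σ v_i r_i = 1·7 + 2·3 + 5·4 + 1·9 + 2·5 = 52 ≡ 8.
  S_1 = Σ v_i α_i r_i = 1·5·7 + 2·1·3 + 5·2·4 + 1·10·9 + 2·3·5 = 201 ≡ 3.
  α_i^2 mod 11 = [3, 1, 4, 1, 9].
  S_2 = Σ v_i α_i^2 r_i = 1·3·7 + 2·1·3 + 5·4·4 + 1·1·9 + 2·9·5 = 206 ≡ 8.
  S = (8, 3, 8) ≠ 0, so r is not a codeword (an error is present).
Step 3: locate the error. For a single error e at position i, S_ℓ = v_i·e·α_i^ℓ, so α_err = S_1/S_0.
  S_0^{−1} = 8^{−1} = 7 (mod 11), so α_err = 3·7 = 21 ≡ 10 = α_4. Error position i = 4.
  Consistency check: S_2/S_1 = 8·4 = 32 ≡ 10 = α_err ✓ (single-error assumption holds).
Step 4: error magnitude e = S_0/v_4 = S_0·∏_{j≠4}(α_4 − α_j) = 8·1 = 8 ≡ 8 (mod 11).
Step 5: correct position 4: c_4 = r_4 − e = 9 − 8 ≡ 1 (mod 11). Hence c = [7, 3, 4, 1, 5].
  Check: interpolating c through the α_i gives m(x) = 2 + 1·x (degree < 2) with m(α_i) = c_i for every i, so c is indeed a codeword.


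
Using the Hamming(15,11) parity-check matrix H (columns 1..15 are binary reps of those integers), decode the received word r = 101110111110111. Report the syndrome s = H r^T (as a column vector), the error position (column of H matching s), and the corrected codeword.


s = (1, 0, 0, 0)^T, error position = 8, corrected codeword c = 101110101110111

Compute s = H r^T mod 2 one row at a time:
  s_1 = 1 + 1 + 1 + 1 + 0 + 1 + 1 + 1 = 7 ≡ 1 (mod 2).
  s_2 = 1 + 1 + 0 + 1 + 0 + 1 + 1 + 1 = 6 ≡ 0 (mod 2).
  s_3 = 0 + 1 + 0 + 1 + 1 + 1 + 1 + 1 = 6 ≡ 0 (mod 2).
  s_4 = 1 + 1 + 1 + 1 + 1 + 1 + 1 + 1 = 8 ≡ 0 (mod 2).
s = (1, 0, 0, 0)^T — this equals column 8 of H (binary 1000), so error is at position 8.
Correct: flip bit 8 of r = 101110111110111 to get c = 101110101110111.


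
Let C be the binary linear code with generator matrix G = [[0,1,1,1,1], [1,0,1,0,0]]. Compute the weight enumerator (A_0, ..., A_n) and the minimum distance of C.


Weight distribution: A_0 = 1, A_2 = 1, A_4 = 2. Minimum distance d = 2.

Enumerate all 2^2 = 4 messages m ∈ F_2^2.
For each, compute codeword c = mG in F_2^5, then tally its weight.
  m = 00 → c = 00000, weight = 0.
  m = 10 → c = 01111, weight = 4.
  m = 01 → c = 10100, weight = 2.
  m = 11 → c = 11011, weight = 4.
Tally weights:
  weight 0: 1 codewords.
  weight 2: 1 codewords.
  weight 4: 2 codewords.
Minimum distance d = smallest w > 0 with A_w > 0 = 2.
Sanity: Σ A_w = 4 = 2^2 = 4 ✓.


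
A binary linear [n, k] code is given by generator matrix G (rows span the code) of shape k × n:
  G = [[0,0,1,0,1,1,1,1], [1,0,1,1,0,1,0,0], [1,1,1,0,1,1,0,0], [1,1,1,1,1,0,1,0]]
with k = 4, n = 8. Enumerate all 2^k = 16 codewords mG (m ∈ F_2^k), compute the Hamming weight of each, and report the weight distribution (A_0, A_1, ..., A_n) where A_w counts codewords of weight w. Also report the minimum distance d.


Weight distribution: A_0 = 1, A_3 = 4, A_4 = 5, A_5 = 4, A_6 = 2. Minimum distance d = 3.

Enumerate all 2^4 = 16 messages m ∈ F_2^4.
For each, compute codeword c = mG in F_2^8, then tally its weight.
  m = 0000 → c = 00000000, weight = 0.
  m = 1000 → c = 00101111, weight = 5.
  m = 0100 → c = 10110100, weight = 4.
  m = 1100 → c = 10011011, weight = 5.
  m = 0010 → c = 11101100, weight = 5.
  m = 1010 → c = 11000011, weight = 4.
  m = 0110 → c = 01011000, weight = 3.
  m = 1110 → c = 01110111, weight = 6.
  m = 0001 → c = 11111010, weight = 6.
  m = 1001 → c = 11010101, weight = 5.
  m = 0101 → c = 01001110, weight = 4.
  m = 1101 → c = 01100001, weight = 3.
  m = 0011 → c = 00010110, weight = 3.
  m = 1011 → c = 00111001, weight = 4.
  m = 0111 → c = 10100010, weight = 3.
  m = 1111 → c = 10001101, weight = 4.
Tally weights:
  weight 0: 1 codewords.
  weight 3: 4 codewords.
  weight 4: 5 codewords.
  weight 5: 4 codewords.
  weight 6: 2 codewords.
Minimum distance d = smallest w > 0 with A_w > 0 = 3.
Sanity: Σ A_w = 16 = 2^4 = 16 ✓.


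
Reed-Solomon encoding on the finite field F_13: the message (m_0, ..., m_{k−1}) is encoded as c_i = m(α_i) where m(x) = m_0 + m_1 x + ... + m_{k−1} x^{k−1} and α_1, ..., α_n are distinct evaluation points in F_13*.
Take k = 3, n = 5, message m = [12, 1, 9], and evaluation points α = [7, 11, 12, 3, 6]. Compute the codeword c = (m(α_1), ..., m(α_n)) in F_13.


c = [5, 7, 7, 5, 4]

Message polynomial: m(x) = 12 + 1·x + 9·x^2 (mod 13).
For each evaluation point α_i, compute m(α_i) mod 13:
  α_1 = 7: Horner steps 9 → 12 → 5, so m(7) = 5.
  α_2 = 11: Horner steps 9 → 9 → 7, so m(11) = 7.
  α_3 = 12: Horner steps 9 → 5 → 7, so m(12) = 7.
  α_4 = 3: Horner steps 9 → 2 → 5, so m(3) = 5.
  α_5 = 6: Horner steps 9 → 3 → 4, so m(6) = 4.
Codeword c = [5, 7, 7, 5, 4] ∈ F_13^5.


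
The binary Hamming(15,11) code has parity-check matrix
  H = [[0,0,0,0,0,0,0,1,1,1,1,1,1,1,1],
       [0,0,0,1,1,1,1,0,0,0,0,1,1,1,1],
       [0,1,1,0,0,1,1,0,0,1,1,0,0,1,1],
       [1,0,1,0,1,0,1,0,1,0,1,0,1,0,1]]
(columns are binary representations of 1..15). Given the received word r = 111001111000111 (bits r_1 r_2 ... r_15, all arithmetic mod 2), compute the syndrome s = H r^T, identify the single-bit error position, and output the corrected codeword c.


s = (1, 1, 0, 0)^T, error position = 12, corrected codeword c = 111001111001111

Compute s = H r^T mod 2 one row at a time:
  s_1 = 1 + 1 + 0 + 0 + 0 + 1 + 1 + 1 = 5 ≡ 1 (mod 2).
  s_2 = 0 + 0 + 1 + 1 + 0 + 1 + 1 + 1 = 5 ≡ 1 (mod 2).
  s_3 = 1 + 1 + 1 + 1 + 0 + 0 + 1 + 1 = 6 ≡ 0 (mod 2).
  s_4 = 1 + 1 + 0 + 1 + 1 + 0 + 1 + 1 = 6 ≡ 0 (mod 2).
s = (1, 1, 0, 0)^T — this equals column 12 of H (binary 1100), so error is at position 12.
Correct: flip bit 12 of r = 111001111000111 to get c = 111001111001111.


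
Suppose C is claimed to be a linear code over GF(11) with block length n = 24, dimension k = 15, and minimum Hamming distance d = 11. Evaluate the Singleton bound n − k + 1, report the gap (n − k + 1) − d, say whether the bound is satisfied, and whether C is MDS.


Singleton RHS = n − k + 1 = 10, slack = -1, bound violated (no such code; not MDS).

Singleton bound: d ≤ n − k + 1.
Here n = 24, k = 15, so n − k + 1 = 10.
Given d = 11, check d ≤ 10: NO.
Slack = (n − k + 1) − d = -1.
The slack is negative: d = 11 exceeds n − k + 1 = 10 by 1, so the Singleton bound is violated and no linear [24, 15, 11]_11 code can exist. In particular it is not MDS (MDS requires d = n − k + 1 exactly).
Description: the claimed parameters are [24, 15, 11]_11; such a code would be impossible (violates the Singleton bound).


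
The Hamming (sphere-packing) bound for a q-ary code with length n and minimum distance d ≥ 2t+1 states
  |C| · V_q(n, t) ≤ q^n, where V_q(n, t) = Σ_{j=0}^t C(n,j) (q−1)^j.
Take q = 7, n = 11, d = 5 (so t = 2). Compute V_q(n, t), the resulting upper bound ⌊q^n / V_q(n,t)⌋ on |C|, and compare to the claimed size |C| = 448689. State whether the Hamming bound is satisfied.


V_q(n, t) = 2047, q^n = 1977326743, Hamming bound = 965963, |C| = 448689 ≤ bound (satisfied).

Step 1: Compute V_q(n, t) = Σ_{j=0}^2 C(n, j) (q−1)^j.
  j = 0: C(11,0)·(6)^0 = 1·1 = 1.
  j = 1: C(11,1)·(6)^1 = 11·6 = 66.
  j = 2: C(11,2)·(6)^2 = 55·36 = 1980.
  V_q(n, t) = 1 + 66 + 1980 = 2047.
Step 2: q^n = 7^11 = 1977326743.
Step 3: Hamming bound ⌊q^n / V_q(n,t)⌋ = ⌊1977326743/2047⌋ = 965963.
Step 4: Compare |C| = 448689 to 965963: satisfied.
The claimed |C| lies below the Hamming bound.


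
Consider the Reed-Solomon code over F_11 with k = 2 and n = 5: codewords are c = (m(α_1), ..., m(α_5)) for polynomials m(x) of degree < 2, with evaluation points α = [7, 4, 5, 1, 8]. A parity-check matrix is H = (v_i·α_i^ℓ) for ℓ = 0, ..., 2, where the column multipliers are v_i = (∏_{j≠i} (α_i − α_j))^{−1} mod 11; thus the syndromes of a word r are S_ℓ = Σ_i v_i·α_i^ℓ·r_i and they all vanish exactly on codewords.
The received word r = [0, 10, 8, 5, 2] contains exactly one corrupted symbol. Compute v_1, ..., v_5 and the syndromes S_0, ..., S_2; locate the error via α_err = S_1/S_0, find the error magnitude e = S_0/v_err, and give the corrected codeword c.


S = (5, 2, 3), error at position 1, error magnitude e = 7, c = [4, 10, 8, 5, 2].

Step 1: column multipliers v_i = (∏_{j≠i}(α_i − α_j))^{−1} mod 11.
  i = 1 (α = 7): (7−4)(7−5)(7−1)(7−8) = 3·2·6·(−1) = −36 ≡ 8, so v_1 = 8^{−1} = 7 (mod 11).
  i = 2 (α = 4): (4−7)(4−5)(4−1)(4−8) = (−3)·(−1)·3·(−4) = −36 ≡ 8, so v_2 = 8^{−1} = 7 (mod 11).
  i = 3 (α = 5): (5−7)(5−4)(5−1)(5−8) = (−2)·1·4·(−3) = 24 ≡ 2, so v_3 = 2^{−1} = 6 (mod 11).
  i = 4 (α = 1): (1−7)(1−4)(1−5)(1−8) = (−6)·(−3)·(−4)·(−7) = 504 ≡ 9, so v_4 = 9^{−1} = 5 (mod 11).
  i = 5 (α = 8): (8−7)(8−4)(8−5)(8−1) = 1·4·3·7 = 84 ≡ 7, so v_5 = 7^{−1} = 8 (mod 11).
  v = [7, 7, 6, 5, 8].
Step 2: syndromes of r = [0, 10, 8, 5, 2] (all sums mod 11).
  S_0 = Σ v_i r_i = 7·0 + 7·10 + 6·8 + 5·5 + 8·2 = 159 ≡ 5.
  S_1 = Σ v_i α_i r_i = 7·7·0 + 7·4·10 + 6·5·8 + 5·1·5 + 8·8·2 = 673 ≡ 2.
  α_i^2 mod 11 = [5, 5, 3, 1, 9].
  S_2 = Σ v_i α_i^2 r_i = 7·5·0 + 7·5·10 + 6·3·8 + 5·1·5 + 8·9·2 = 663 ≡ 3.
  S = (5, 2, 3) ≠ 0, so r is not a codeword (an error is present).
Step 3: locate the error. For a single error e at position i, S_ℓ = v_i·e·α_i^ℓ, so α_err = S_1/S_0.
  S_0^{−1} = 5^{−1} = 9 (mod 11), so α_err = 2·9 = 18 ≡ 7 = α_1. Error position i = 1.
  Consistency check: S_2/S_1 = 3·6 = 18 ≡ 7 = α_err ✓ (single-error assumption holds).
Step 4: error magnitude e = S_0/v_1 = S_0·∏_{j≠1}(α_1 − α_j) = 5·8 = 40 ≡ 7 (mod 11).
Step 5: correct position 1: c_1 = r_1 − e = 0 − 7 ≡ 4 (mod 11). Hence c = [4, 10, 8, 5, 2].
  Check: interpolating c through the α_i gives m(x) = 7 + 9·x (degree < 2) with m(α_i) = c_i for every i, so c is indeed a codeword.


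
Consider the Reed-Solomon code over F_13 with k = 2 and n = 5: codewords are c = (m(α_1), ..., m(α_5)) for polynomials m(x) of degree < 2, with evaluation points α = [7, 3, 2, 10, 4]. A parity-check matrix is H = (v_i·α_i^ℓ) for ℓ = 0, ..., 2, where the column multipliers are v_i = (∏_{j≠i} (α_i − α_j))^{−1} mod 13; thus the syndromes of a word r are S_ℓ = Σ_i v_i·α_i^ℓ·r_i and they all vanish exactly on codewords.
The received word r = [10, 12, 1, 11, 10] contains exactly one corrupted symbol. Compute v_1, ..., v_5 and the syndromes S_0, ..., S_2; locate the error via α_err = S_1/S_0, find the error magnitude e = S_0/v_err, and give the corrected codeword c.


S = (3, 8, 4), error at position 1, error magnitude e = 6, c = [4, 12, 1, 11, 10].

Step 1: column multipliers v_i = (∏_{j≠i}(α_i − α_j))^{−1} mod 13.
  i = 1 (α = 7): (7−3)(7−2)(7−10)(7−4) = 4·5·(−3)·3 = −180 ≡ 2, so v_1 = 2^{−1} = 7 (mod 13).
  i = 2 (α = 3): (3−7)(3−2)(3−10)(3−4) = (−4)·1·(−7)·(−1) = −28 ≡ 11, so v_2 = 11^{−1} = 6 (mod 13).
  i = 3 (α = 2): (2−7)(2−3)(2−10)(2−4) = (−5)·(−1)·(−8)·(−2) = 80 ≡ 2, so v_3 = 2^{−1} = 7 (mod 13).
  i = 4 (α = 10): (10−7)(10−3)(10−2)(10−4) = 3·7·8·6 = 1008 ≡ 7, so v_4 = 7^{−1} = 2 (mod 13).
  i = 5 (α = 4): (4−7)(4−3)(4−2)(4−10) = (−3)·1·2·(−6) = 36 ≡ 10, so v_5 = 10^{−1} = 4 (mod 13).
  v = [7, 6, 7, 2, 4].
Step 2: syndromes of r = [10, 12, 1, 11, 10] (all sums mod 13).
  S_0 = Σ v_i r_i = 7·10 + 6·12 + 7·1 + 2·11 + 4·10 = 211 ≡ 3.
  S_1 = Σ v_i α_i r_i = 7·7·10 + 6·3·12 + 7·2·1 + 2·10·11 + 4·4·10 = 1100 ≡ 8.
  α_i^2 mod 13 = [10, 9, 4, 9, 3].
  S_2 = Σ v_i α_i^2 r_i = 7·10·10 + 6·9·12 + 7·4·1 + 2·9·11 + 4·3·10 = 1694 ≡ 4.
  S = (3, 8, 4) ≠ 0, so r is not a codeword (an error is present).
Step 3: locate the error. For a single error e at position i, S_ℓ = v_i·e·α_i^ℓ, so α_err = S_1/S_0.
  S_0^{−1} = 3^{−1} = 9 (mod 13), so α_err = 8·9 = 72 ≡ 7 = α_1. Error position i = 1.
  Consistency check: S_2/S_1 = 4·5 = 20 ≡ 7 = α_err ✓ (single-error assumption holds).
Step 4: error magnitude e = S_0/v_1 = S_0·∏_{j≠1}(α_1 − α_j) = 3·2 = 6 ≡ 6 (mod 13).
Step 5: correct position 1: c_1 = r_1 − e = 10 − 6 ≡ 4 (mod 13). Hence c = [4, 12, 1, 11, 10].
  Check: interpolating c through the α_i gives m(x) = 5 + 11·x (degree < 2) with m(α_i) = c_i for every i, so c is indeed a codeword.


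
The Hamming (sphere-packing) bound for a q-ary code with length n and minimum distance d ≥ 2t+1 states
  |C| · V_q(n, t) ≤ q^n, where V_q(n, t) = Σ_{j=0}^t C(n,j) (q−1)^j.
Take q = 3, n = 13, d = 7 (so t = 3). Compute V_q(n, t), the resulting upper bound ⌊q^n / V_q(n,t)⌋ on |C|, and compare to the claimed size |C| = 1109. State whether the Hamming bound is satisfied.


V_q(n, t) = 2627, q^n = 1594323, Hamming bound = 606, |C| = 1109 > bound (violated).

Step 1: Compute V_q(n, t) = Σ_{j=0}^3 C(n, j) (q−1)^j.
  j = 0: C(13,0)·(2)^0 = 1·1 = 1.
  j = 1: C(13,1)·(2)^1 = 13·2 = 26.
  j = 2: C(13,2)·(2)^2 = 78·4 = 312.
  j = 3: C(13,3)·(2)^3 = 286·8 = 2288.
  V_q(n, t) = 1 + 26 + 312 + 2288 = 2627.
Step 2: q^n = 3^13 = 1594323.
Step 3: Hamming bound ⌊q^n / V_q(n,t)⌋ = ⌊1594323/2627⌋ = 606.
Step 4: Compare |C| = 1109 to 606: violated.
The claimed |C| lies above the Hamming bound, so no 3-ary code of length 13 with d ≥ 7 can have 1109 codewords.


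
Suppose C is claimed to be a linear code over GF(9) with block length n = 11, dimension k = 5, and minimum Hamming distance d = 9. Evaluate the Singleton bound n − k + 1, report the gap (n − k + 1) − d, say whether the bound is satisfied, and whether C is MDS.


Singleton RHS = n − k + 1 = 7, slack = -2, bound violated (no such code; not MDS).

Singleton bound: d ≤ n − k + 1.
Here n = 11, k = 5, so n − k + 1 = 7.
Given d = 9, check d ≤ 7: NO.
Slack = (n − k + 1) − d = -2.
The slack is negative: d = 9 exceeds n − k + 1 = 7 by 2, so the Singleton bound is violated and no linear [11, 5, 9]_9 code can exist. In particular it is not MDS (MDS requires d = n − k + 1 exactly).
Description: the claimed parameters are [11, 5, 9]_9; such a code would be impossible (violates the Singleton bound).


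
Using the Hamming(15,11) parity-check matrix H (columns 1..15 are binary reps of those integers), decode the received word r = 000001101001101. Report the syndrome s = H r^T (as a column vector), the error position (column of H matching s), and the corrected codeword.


s = (0, 1, 1, 0)^T, error position = 6, corrected codeword c = 000000101001101

Compute s = H r^T mod 2 one row at a time:
  s_1 = 0 + 1 + 0 + 0 + 1 + 1 + 0 + 1 = 4 ≡ 0 (mod 2).
  s_2 = 0 + 0 + 1 + 1 + 1 + 1 + 0 + 1 = 5 ≡ 1 (mod 2).
  s_3 = 0 + 0 + 1 + 1 + 0 + 0 + 0 + 1 = 3 ≡ 1 (mod 2).
  s_4 = 0 + 0 + 0 + 1 + 1 + 0 + 1 + 1 = 4 ≡ 0 (mod 2).
s = (0, 1, 1, 0)^T — this equals column 6 of H (binary 0110), so error is at position 6.
Correct: flip bit 6 of r = 000001101001101 to get c = 000000101001101.
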